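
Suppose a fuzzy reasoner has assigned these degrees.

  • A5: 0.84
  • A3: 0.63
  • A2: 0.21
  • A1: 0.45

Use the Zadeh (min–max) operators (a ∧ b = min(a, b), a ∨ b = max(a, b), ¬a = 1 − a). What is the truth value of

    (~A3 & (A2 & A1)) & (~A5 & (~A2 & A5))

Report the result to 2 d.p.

~A3 = 1 − 0.63 = 0.37
A2 & A1 = min(a, b) on (0.21, 0.45) = 0.21
~A3 & (A2 & A1) = min(a, b) on (0.37, 0.21) = 0.21
~A5 = 1 − 0.84 = 0.16
~A2 = 1 − 0.21 = 0.79
~A2 & A5 = min(a, b) on (0.79, 0.84) = 0.79
~A5 & (~A2 & A5) = min(a, b) on (0.16, 0.79) = 0.16
(~A3 & (A2 & A1)) & (~A5 & (~A2 & A5)) = min(a, b) on (0.21, 0.16) = 0.16

0.16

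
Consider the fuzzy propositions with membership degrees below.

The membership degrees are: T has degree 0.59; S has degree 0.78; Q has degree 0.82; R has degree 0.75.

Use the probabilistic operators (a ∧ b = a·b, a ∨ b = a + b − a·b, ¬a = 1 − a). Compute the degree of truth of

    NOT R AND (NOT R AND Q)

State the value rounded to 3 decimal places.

NOT R = 1 − 0.7500 = 0.2500
NOT R = 1 − 0.7500 = 0.2500
NOT R AND Q = a·b on (0.2500, 0.8200) = 0.2050
NOT R AND (NOT R AND Q) = a·b on (0.2500, 0.2050) = 0.0512

0.051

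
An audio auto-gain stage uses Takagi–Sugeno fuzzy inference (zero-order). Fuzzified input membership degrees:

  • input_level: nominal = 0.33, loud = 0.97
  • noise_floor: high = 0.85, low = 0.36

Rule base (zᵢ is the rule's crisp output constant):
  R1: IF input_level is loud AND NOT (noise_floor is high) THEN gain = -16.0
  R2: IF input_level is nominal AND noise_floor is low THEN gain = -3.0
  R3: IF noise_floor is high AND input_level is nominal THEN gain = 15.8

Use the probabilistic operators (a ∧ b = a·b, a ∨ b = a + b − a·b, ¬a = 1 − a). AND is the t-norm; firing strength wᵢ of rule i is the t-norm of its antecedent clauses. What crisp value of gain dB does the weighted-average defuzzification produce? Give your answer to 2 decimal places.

R1 (z=-16.0): loud=0.97, ¬high=1−0.85=0.15; AND[a·b] → w = 0.1455
R2 (z=-3.0): nominal=0.33, low=0.36; AND[a·b] → w = 0.1188
R3 (z=15.8): high=0.85, nominal=0.33; AND[a·b] → w = 0.2805
Weighted average = (0.1455·-16.0 + 0.1188·-3.0 + 0.2805·15.8) / (0.1455 + 0.1188 + 0.2805)
  = 1.7475 / 0.5448 = 3.21

3.21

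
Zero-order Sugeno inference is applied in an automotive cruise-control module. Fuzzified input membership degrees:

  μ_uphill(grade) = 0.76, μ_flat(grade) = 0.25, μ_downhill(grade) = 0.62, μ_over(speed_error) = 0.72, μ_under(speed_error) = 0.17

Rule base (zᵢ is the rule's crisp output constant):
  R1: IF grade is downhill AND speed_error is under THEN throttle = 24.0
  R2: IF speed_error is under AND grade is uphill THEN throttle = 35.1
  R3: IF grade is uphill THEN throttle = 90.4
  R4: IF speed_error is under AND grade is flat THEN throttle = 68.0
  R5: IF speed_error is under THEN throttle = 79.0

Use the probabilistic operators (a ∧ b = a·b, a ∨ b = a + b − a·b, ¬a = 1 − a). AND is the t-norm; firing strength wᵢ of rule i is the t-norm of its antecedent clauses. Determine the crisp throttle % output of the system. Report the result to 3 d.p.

R1 (z=24.0): downhill=0.62, under=0.17; AND[a·b] → w = 0.1054
R2 (z=35.1): under=0.17, uphill=0.76; AND[a·b] → w = 0.1292
R3 (z=90.4): uphill=0.76 → w = 0.7600
R4 (z=68.0): under=0.17, flat=0.25; AND[a·b] → w = 0.0425
R5 (z=79.0): under=0.17 → w = 0.1700
Weighted average = (0.1054·24.0 + 0.1292·35.1 + 0.7600·90.4 + 0.0425·68.0 + 0.1700·79.0) / (0.1054 + 0.1292 + 0.7600 + 0.0425 + 0.1700)
  = 92.0885 / 1.2071 = 76.289

76.289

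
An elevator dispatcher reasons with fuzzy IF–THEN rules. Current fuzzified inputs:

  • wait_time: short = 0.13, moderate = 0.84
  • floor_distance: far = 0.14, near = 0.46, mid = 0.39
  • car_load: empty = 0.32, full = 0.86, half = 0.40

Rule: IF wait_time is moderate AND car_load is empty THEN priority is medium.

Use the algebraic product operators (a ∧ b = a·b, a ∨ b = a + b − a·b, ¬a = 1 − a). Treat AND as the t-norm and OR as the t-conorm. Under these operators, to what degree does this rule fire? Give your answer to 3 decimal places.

0.269

firing strength: moderate=0.84, empty=0.32; AND[a·b] → w = 0.2688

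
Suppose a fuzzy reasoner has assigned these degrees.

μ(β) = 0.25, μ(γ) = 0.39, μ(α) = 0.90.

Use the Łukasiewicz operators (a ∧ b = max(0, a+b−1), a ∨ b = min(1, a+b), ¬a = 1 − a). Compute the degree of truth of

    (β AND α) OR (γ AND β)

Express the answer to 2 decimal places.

0.15

β AND α = max(0, a+b−1) on (0.25, 0.90) = 0.15
γ AND β = max(0, a+b−1) on (0.39, 0.25) = 0.00
(β AND α) OR (γ AND β) = min(1, a+b) on (0.15, 0.00) = 0.15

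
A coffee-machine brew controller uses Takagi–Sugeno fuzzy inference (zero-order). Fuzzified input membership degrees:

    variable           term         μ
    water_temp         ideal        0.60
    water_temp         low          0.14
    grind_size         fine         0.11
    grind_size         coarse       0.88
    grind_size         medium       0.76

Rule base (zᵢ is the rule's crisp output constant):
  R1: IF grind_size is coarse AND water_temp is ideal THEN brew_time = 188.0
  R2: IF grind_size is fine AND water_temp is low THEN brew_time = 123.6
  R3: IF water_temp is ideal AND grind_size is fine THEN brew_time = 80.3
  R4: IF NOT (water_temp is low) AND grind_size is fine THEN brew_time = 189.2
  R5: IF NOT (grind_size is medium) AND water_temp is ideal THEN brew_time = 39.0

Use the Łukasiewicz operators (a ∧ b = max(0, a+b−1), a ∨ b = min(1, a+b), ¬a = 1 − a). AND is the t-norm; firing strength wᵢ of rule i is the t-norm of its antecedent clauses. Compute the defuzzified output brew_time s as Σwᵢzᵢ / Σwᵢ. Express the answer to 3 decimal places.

R1 (z=188.0): coarse=0.88, ideal=0.60; AND[max(0, a+b−1)] → w = 0.48
R2 (z=123.6): fine=0.11, low=0.14; AND[max(0, a+b−1)] → w = 0.00
R3 (z=80.3): ideal=0.60, fine=0.11; AND[max(0, a+b−1)] → w = 0.00
R4 (z=189.2): ¬low=1−0.14=0.86, fine=0.11; AND[max(0, a+b−1)] → w = 0.00
R5 (z=39.0): ¬medium=1−0.76=0.24, ideal=0.60; AND[max(0, a+b−1)] → w = 0.00
Weighted average = (0.48·188.0 + 0.00·123.6 + 0.00·80.3 + 0.00·189.2 + 0.00·39.0) / (0.48 + 0.00 + 0.00 + 0.00 + 0.00)
  = 90.2400 / 0.4800 = 188.000

188.000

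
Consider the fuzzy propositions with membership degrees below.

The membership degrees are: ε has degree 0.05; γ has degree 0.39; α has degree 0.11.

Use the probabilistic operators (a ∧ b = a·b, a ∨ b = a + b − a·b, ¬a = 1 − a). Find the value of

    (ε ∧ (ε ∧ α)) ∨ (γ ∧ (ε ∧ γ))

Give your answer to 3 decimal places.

0.008

ε ∧ α = a·b on (0.0500, 0.1100) = 0.0055
ε ∧ (ε ∧ α) = a·b on (0.0500, 0.0055) = 0.0003
ε ∧ γ = a·b on (0.0500, 0.3900) = 0.0195
γ ∧ (ε ∧ γ) = a·b on (0.3900, 0.0195) = 0.0076
(ε ∧ (ε ∧ α)) ∨ (γ ∧ (ε ∧ γ)) = a + b − a·b on (0.0003, 0.0076) = 0.0079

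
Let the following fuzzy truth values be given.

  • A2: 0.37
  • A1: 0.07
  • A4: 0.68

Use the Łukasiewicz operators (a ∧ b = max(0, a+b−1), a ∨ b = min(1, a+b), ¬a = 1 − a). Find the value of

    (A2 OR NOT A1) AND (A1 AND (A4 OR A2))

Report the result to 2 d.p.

0.07

NOT A1 = 1 − 0.07 = 0.93
A2 OR NOT A1 = min(1, a+b) on (0.37, 0.93) = 1.00
A4 OR A2 = min(1, a+b) on (0.68, 0.37) = 1.00
A1 AND (A4 OR A2) = max(0, a+b−1) on (0.07, 1.00) = 0.07
(A2 OR NOT A1) AND (A1 AND (A4 OR A2)) = max(0, a+b−1) on (1.00, 0.07) = 0.07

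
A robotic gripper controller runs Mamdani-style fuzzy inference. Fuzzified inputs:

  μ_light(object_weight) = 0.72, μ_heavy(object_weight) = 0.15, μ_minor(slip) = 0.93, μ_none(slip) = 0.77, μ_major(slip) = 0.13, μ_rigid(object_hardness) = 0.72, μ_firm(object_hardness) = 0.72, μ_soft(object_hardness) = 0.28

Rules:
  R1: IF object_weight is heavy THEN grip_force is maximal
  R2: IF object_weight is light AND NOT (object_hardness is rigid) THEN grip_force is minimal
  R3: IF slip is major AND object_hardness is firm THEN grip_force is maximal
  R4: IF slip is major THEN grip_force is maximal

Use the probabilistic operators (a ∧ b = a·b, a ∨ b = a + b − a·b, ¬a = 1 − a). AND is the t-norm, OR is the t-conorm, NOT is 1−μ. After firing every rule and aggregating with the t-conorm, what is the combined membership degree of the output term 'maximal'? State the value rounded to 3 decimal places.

0.330

R1: heavy=0.15 → w = 0.1500
R2: light=0.72, ¬rigid=1−0.72=0.28; AND[a·b] → w = 0.2016
R3: major=0.13, firm=0.72; AND[a·b] → w = 0.0936
R4: major=0.13 → w = 0.1300
Rules with consequent 'maximal': {R1, R3, R4} → strengths 0.1500, 0.0936, 0.1300
Aggregate via t-conorm [a + b − a·b]: 0.3297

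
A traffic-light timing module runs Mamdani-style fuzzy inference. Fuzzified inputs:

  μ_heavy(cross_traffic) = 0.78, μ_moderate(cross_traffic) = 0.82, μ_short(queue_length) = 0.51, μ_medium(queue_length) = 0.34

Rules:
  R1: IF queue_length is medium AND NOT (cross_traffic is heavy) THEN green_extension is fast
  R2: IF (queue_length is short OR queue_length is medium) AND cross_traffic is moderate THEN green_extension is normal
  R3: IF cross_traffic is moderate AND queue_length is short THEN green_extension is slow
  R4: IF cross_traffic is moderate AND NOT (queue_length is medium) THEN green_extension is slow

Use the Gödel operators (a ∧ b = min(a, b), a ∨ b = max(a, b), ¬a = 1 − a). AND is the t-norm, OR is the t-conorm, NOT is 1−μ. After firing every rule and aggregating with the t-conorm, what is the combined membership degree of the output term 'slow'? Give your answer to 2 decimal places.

0.66

R1: medium=0.34, ¬heavy=1−0.78=0.22; AND[min(a, b)] → w = 0.22
R2: (short=0.51 OR medium=0.34) = 0.51; AND[min(a, b)] with moderate=0.82 → w = 0.51
R3: moderate=0.82, short=0.51; AND[min(a, b)] → w = 0.51
R4: moderate=0.82, ¬medium=1−0.34=0.66; AND[min(a, b)] → w = 0.66
Rules with consequent 'slow': {R3, R4} → strengths 0.51, 0.66
Aggregate via t-conorm [max(a, b)]: 0.66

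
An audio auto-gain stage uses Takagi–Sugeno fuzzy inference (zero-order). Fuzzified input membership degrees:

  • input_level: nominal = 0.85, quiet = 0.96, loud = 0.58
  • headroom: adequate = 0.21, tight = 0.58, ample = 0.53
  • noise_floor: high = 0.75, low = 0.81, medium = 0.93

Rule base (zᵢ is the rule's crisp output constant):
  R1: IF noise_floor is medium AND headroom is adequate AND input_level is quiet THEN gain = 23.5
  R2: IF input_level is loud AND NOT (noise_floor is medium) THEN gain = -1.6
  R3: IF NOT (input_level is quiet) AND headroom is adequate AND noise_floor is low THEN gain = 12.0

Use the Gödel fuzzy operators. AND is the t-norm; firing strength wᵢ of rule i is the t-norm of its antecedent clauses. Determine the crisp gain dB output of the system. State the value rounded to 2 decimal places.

R1 (z=23.5): medium=0.93, adequate=0.21, quiet=0.96; AND[min(a, b)] → w = 0.21
R2 (z=-1.6): loud=0.58, ¬medium=1−0.93=0.07; AND[min(a, b)] → w = 0.07
R3 (z=12.0): ¬quiet=1−0.96=0.04, adequate=0.21, low=0.81; AND[min(a, b)] → w = 0.04
Weighted average = (0.21·23.5 + 0.07·-1.6 + 0.04·12.0) / (0.21 + 0.07 + 0.04)
  = 5.3030 / 0.3200 = 16.57

16.57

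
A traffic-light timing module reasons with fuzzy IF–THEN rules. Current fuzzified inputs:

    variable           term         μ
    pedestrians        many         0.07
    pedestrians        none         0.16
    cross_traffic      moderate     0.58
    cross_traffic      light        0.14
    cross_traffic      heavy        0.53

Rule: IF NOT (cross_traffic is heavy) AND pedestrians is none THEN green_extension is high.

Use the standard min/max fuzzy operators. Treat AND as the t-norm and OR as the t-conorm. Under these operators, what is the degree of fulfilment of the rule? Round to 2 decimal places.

firing strength: ¬heavy=1−0.53=0.47, none=0.16; AND[min(a, b)] → w = 0.16

0.16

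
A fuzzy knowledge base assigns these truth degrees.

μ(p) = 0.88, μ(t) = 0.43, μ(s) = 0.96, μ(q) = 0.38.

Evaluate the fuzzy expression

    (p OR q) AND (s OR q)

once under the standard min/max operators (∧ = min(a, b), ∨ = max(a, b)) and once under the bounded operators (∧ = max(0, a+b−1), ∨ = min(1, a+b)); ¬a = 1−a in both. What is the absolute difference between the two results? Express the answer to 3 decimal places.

Under standard min/max:
  p OR q = max(a, b) on (0.88, 0.38) = 0.88
  s OR q = max(a, b) on (0.96, 0.38) = 0.96
  (p OR q) AND (s OR q) = min(a, b) on (0.88, 0.96) = 0.88
  → value = 0.8800
Under bounded:
  p OR q = min(1, a+b) on (0.88, 0.38) = 1.00
  s OR q = min(1, a+b) on (0.96, 0.38) = 1.00
  (p OR q) AND (s OR q) = max(0, a+b−1) on (1.00, 1.00) = 1.00
  → value = 1.0000
|0.8800 − 1.0000| = 0.120

0.120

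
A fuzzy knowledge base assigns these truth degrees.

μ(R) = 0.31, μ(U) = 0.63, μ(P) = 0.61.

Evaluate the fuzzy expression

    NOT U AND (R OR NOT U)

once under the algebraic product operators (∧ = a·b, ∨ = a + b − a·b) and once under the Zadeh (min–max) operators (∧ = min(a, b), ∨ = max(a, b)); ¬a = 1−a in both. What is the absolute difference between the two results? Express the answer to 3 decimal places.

0.161

Under algebraic product:
  NOT U = 1 − 0.6300 = 0.3700
  NOT U = 1 − 0.6300 = 0.3700
  R OR NOT U = a + b − a·b on (0.3100, 0.3700) = 0.5653
  NOT U AND (R OR NOT U) = a·b on (0.3700, 0.5653) = 0.2092
  → value = 0.2092
Under Zadeh (min–max):
  NOT U = 1 − 0.63 = 0.37
  NOT U = 1 − 0.63 = 0.37
  R OR NOT U = max(a, b) on (0.31, 0.37) = 0.37
  NOT U AND (R OR NOT U) = min(a, b) on (0.37, 0.37) = 0.37
  → value = 0.3700
|0.2092 − 0.3700| = 0.161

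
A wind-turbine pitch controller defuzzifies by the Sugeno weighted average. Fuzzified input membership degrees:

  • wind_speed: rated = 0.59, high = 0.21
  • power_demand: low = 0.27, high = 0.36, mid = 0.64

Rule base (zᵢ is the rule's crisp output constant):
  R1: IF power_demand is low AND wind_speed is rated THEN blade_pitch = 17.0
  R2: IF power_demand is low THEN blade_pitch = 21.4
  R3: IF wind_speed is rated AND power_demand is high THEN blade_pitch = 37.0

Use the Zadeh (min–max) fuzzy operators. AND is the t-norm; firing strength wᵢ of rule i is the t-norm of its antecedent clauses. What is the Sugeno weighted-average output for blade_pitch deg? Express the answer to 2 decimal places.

26.32

R1 (z=17.0): low=0.27, rated=0.59; AND[min(a, b)] → w = 0.27
R2 (z=21.4): low=0.27 → w = 0.27
R3 (z=37.0): rated=0.59, high=0.36; AND[min(a, b)] → w = 0.36
Weighted average = (0.27·17.0 + 0.27·21.4 + 0.36·37.0) / (0.27 + 0.27 + 0.36)
  = 23.6880 / 0.9000 = 26.32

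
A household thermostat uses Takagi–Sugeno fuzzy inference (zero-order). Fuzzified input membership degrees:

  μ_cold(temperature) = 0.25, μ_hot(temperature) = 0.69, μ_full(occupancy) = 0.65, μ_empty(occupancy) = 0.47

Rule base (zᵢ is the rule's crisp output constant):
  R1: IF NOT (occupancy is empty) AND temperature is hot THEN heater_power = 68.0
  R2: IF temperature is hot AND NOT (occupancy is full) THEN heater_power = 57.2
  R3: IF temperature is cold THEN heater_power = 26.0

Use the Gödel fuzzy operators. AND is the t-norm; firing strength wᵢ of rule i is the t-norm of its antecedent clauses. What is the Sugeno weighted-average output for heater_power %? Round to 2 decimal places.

R1 (z=68.0): ¬empty=1−0.47=0.53, hot=0.69; AND[min(a, b)] → w = 0.53
R2 (z=57.2): hot=0.69, ¬full=1−0.65=0.35; AND[min(a, b)] → w = 0.35
R3 (z=26.0): cold=0.25 → w = 0.25
Weighted average = (0.53·68.0 + 0.35·57.2 + 0.25·26.0) / (0.53 + 0.35 + 0.25)
  = 62.5600 / 1.1300 = 55.36

55.36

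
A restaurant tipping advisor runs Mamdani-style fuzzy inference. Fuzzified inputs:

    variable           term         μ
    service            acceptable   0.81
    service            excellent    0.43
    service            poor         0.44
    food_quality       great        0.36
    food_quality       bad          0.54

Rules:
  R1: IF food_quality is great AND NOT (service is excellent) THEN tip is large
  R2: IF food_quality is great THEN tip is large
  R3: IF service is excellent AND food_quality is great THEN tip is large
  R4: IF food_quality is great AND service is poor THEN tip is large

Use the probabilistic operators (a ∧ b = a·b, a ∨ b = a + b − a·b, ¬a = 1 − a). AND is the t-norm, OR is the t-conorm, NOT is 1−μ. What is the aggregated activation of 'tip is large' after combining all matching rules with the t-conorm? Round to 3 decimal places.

R1: great=0.36, ¬excellent=1−0.43=0.57; AND[a·b] → w = 0.2052
R2: great=0.36 → w = 0.3600
R3: excellent=0.43, great=0.36; AND[a·b] → w = 0.1548
R4: great=0.36, poor=0.44; AND[a·b] → w = 0.1584
Rules with consequent 'large': {R1, R2, R3, R4} → strengths 0.2052, 0.3600, 0.1548, 0.1584
Aggregate via t-conorm [a + b − a·b]: 0.6382

0.638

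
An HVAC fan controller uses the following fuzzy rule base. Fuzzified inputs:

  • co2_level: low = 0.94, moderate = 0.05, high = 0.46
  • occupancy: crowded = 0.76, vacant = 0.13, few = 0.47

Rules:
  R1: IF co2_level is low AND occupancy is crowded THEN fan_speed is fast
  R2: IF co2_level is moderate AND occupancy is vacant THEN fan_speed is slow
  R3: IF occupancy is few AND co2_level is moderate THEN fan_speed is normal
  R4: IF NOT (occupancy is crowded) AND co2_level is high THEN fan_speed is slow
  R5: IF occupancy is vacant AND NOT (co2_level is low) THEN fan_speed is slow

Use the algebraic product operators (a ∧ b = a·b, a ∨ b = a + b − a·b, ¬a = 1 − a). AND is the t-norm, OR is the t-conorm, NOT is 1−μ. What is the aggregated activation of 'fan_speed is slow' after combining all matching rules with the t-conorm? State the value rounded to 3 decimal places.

R1: low=0.94, crowded=0.76; AND[a·b] → w = 0.7144
R2: moderate=0.05, vacant=0.13; AND[a·b] → w = 0.0065
R3: few=0.47, moderate=0.05; AND[a·b] → w = 0.0235
R4: ¬crowded=1−0.76=0.24, high=0.46; AND[a·b] → w = 0.1104
R5: vacant=0.13, ¬low=1−0.94=0.06; AND[a·b] → w = 0.0078
Rules with consequent 'slow': {R2, R4, R5} → strengths 0.0065, 0.1104, 0.0078
Aggregate via t-conorm [a + b − a·b]: 0.1231

0.123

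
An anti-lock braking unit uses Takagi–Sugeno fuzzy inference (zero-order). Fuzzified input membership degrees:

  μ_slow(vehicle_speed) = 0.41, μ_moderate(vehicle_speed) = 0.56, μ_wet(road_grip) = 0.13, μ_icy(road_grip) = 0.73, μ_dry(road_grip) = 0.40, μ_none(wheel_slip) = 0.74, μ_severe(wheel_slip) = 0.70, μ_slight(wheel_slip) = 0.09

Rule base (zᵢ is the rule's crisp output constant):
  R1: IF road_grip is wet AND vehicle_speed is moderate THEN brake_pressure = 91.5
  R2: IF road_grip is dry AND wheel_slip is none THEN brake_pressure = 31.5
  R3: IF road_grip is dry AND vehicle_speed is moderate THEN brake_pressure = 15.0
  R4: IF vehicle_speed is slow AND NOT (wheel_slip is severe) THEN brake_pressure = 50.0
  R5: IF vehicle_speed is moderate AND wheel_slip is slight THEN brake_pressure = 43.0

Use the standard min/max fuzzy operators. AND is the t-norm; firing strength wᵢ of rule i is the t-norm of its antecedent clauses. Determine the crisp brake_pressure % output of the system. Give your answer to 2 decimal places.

R1 (z=91.5): wet=0.13, moderate=0.56; AND[min(a, b)] → w = 0.13
R2 (z=31.5): dry=0.40, none=0.74; AND[min(a, b)] → w = 0.40
R3 (z=15.0): dry=0.40, moderate=0.56; AND[min(a, b)] → w = 0.40
R4 (z=50.0): slow=0.41, ¬severe=1−0.70=0.30; AND[min(a, b)] → w = 0.30
R5 (z=43.0): moderate=0.56, slight=0.09; AND[min(a, b)] → w = 0.09
Weighted average = (0.13·91.5 + 0.40·31.5 + 0.40·15.0 + 0.30·50.0 + 0.09·43.0) / (0.13 + 0.40 + 0.40 + 0.30 + 0.09)
  = 49.3650 / 1.3200 = 37.40

37.40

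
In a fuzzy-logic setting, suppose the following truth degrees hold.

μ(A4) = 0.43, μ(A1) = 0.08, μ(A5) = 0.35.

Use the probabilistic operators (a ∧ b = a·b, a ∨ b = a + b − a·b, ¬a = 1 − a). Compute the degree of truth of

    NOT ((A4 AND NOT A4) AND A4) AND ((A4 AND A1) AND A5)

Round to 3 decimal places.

0.011

NOT A4 = 1 − 0.4300 = 0.5700
A4 AND NOT A4 = a·b on (0.4300, 0.5700) = 0.2451
(A4 AND NOT A4) AND A4 = a·b on (0.2451, 0.4300) = 0.1054
NOT ((A4 AND NOT A4) AND A4) = 1 − 0.1054 = 0.8946
A4 AND A1 = a·b on (0.4300, 0.0800) = 0.0344
(A4 AND A1) AND A5 = a·b on (0.0344, 0.3500) = 0.0120
NOT ((A4 AND NOT A4) AND A4) AND ((A4 AND A1) AND A5) = a·b on (0.8946, 0.0120) = 0.0108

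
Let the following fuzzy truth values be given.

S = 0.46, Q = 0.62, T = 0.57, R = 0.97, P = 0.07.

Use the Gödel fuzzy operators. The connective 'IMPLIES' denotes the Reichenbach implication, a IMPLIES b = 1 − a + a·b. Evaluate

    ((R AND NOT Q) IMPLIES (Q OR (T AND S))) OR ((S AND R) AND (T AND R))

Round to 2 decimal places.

0.86

NOT Q = 1 − 0.62 = 0.38
R AND NOT Q = min(a, b) on (0.97, 0.38) = 0.38
T AND S = min(a, b) on (0.57, 0.46) = 0.46
Q OR (T AND S) = max(a, b) on (0.62, 0.46) = 0.62
(R AND NOT Q) IMPLIES (Q OR (T AND S))  [Reichenbach: 1 − a + a·b] with a=0.38, b=0.62 → 0.86
S AND R = min(a, b) on (0.46, 0.97) = 0.46
T AND R = min(a, b) on (0.57, 0.97) = 0.57
(S AND R) AND (T AND R) = min(a, b) on (0.46, 0.57) = 0.46
((R AND NOT Q) IMPLIES (Q OR (T AND S))) OR ((S AND R) AND (T AND R)) = max(a, b) on (0.86, 0.46) = 0.86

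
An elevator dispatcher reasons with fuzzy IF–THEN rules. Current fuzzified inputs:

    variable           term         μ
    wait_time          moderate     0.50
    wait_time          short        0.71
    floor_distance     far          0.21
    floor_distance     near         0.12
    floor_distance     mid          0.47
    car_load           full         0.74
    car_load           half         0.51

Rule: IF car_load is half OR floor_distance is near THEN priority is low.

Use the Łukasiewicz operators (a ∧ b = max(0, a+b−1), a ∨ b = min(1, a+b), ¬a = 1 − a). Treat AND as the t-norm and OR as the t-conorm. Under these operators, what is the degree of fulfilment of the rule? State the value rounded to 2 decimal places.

firing strength: half=0.51, near=0.12; OR[min(1, a+b)] → w = 0.63

0.63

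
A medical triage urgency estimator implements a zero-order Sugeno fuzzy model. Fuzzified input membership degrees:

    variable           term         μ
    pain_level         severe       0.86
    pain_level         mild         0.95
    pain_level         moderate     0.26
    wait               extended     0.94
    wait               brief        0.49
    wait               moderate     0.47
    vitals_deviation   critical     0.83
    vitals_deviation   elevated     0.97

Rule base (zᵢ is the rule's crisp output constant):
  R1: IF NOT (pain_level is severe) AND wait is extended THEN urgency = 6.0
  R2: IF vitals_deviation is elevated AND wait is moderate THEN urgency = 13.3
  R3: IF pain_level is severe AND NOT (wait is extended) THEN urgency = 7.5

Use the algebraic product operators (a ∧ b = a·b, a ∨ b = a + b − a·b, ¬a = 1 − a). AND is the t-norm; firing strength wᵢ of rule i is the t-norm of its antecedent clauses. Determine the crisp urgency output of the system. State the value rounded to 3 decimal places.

11.329

R1 (z=6.0): ¬severe=1−0.86=0.14, extended=0.94; AND[a·b] → w = 0.1316
R2 (z=13.3): elevated=0.97, moderate=0.47; AND[a·b] → w = 0.4559
R3 (z=7.5): severe=0.86, ¬extended=1−0.94=0.06; AND[a·b] → w = 0.0516
Weighted average = (0.1316·6.0 + 0.4559·13.3 + 0.0516·7.5) / (0.1316 + 0.4559 + 0.0516)
  = 7.2401 / 0.6391 = 11.329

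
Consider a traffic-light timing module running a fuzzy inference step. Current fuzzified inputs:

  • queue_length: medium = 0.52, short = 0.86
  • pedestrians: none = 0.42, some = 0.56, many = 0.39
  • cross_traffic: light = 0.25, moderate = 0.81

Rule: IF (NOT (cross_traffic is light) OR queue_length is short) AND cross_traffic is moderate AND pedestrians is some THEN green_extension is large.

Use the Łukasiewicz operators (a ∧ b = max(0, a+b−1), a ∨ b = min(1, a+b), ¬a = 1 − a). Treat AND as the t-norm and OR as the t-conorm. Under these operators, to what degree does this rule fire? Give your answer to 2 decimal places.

0.37

firing strength: (¬light=1−0.25=0.75 OR short=0.86) = 1.00; AND[max(0, a+b−1)] with moderate=0.81, some=0.56 → w = 0.37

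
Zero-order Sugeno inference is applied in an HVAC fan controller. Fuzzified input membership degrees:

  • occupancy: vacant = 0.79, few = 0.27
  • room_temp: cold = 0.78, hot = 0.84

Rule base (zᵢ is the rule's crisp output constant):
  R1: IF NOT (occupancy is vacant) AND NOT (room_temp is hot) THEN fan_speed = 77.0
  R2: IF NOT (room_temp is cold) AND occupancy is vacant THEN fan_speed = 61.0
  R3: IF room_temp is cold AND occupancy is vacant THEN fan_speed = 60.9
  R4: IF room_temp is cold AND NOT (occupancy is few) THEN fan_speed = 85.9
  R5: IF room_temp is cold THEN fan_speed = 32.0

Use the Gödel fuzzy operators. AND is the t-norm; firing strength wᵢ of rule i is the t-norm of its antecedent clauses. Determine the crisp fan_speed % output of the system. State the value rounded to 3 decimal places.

60.266

R1 (z=77.0): ¬vacant=1−0.79=0.21, ¬hot=1−0.84=0.16; AND[min(a, b)] → w = 0.16
R2 (z=61.0): ¬cold=1−0.78=0.22, vacant=0.79; AND[min(a, b)] → w = 0.22
R3 (z=60.9): cold=0.78, vacant=0.79; AND[min(a, b)] → w = 0.78
R4 (z=85.9): cold=0.78, ¬few=1−0.27=0.73; AND[min(a, b)] → w = 0.73
R5 (z=32.0): cold=0.78 → w = 0.78
Weighted average = (0.16·77.0 + 0.22·61.0 + 0.78·60.9 + 0.73·85.9 + 0.78·32.0) / (0.16 + 0.22 + 0.78 + 0.73 + 0.78)
  = 160.9090 / 2.6700 = 60.266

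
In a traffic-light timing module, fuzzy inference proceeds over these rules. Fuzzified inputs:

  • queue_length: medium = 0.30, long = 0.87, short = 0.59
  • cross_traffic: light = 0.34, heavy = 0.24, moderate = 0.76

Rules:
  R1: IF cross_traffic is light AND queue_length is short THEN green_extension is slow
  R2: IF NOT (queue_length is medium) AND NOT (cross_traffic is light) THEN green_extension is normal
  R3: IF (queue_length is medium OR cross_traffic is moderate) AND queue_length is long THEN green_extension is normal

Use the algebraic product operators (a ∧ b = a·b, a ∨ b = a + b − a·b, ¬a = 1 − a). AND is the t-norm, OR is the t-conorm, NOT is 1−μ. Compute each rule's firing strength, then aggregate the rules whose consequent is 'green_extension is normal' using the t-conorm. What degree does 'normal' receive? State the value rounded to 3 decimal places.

0.851

R1: light=0.34, short=0.59; AND[a·b] → w = 0.2006
R2: ¬medium=1−0.30=0.70, ¬light=1−0.34=0.66; AND[a·b] → w = 0.4620
R3: (medium=0.30 OR moderate=0.76) = 0.8320; AND[a·b] with long=0.87 → w = 0.7238
Rules with consequent 'normal': {R2, R3} → strengths 0.4620, 0.7238
Aggregate via t-conorm [a + b − a·b]: 0.8514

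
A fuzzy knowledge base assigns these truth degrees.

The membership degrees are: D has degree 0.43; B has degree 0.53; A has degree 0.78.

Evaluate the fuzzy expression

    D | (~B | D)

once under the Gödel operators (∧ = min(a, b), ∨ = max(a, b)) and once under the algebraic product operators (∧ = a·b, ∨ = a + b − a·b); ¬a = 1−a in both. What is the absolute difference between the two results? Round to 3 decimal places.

0.358

Under Gödel:
  ~B = 1 − 0.53 = 0.47
  ~B | D = max(a, b) on (0.47, 0.43) = 0.47
  D | (~B | D) = max(a, b) on (0.43, 0.47) = 0.47
  → value = 0.4700
Under algebraic product:
  ~B = 1 − 0.5300 = 0.4700
  ~B | D = a + b − a·b on (0.4700, 0.4300) = 0.6979
  D | (~B | D) = a + b − a·b on (0.4300, 0.6979) = 0.8278
  → value = 0.8278
|0.4700 − 0.8278| = 0.358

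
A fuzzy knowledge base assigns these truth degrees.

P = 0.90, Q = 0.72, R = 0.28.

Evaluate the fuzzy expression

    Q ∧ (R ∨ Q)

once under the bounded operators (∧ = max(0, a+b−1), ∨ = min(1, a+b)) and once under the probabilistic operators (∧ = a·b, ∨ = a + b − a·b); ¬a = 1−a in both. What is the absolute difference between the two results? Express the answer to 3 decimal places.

0.145

Under bounded:
  R ∨ Q = min(1, a+b) on (0.28, 0.72) = 1.00
  Q ∧ (R ∨ Q) = max(0, a+b−1) on (0.72, 1.00) = 0.72
  → value = 0.7200
Under probabilistic:
  R ∨ Q = a + b − a·b on (0.2800, 0.7200) = 0.7984
  Q ∧ (R ∨ Q) = a·b on (0.7200, 0.7984) = 0.5748
  → value = 0.5748
|0.7200 − 0.5748| = 0.145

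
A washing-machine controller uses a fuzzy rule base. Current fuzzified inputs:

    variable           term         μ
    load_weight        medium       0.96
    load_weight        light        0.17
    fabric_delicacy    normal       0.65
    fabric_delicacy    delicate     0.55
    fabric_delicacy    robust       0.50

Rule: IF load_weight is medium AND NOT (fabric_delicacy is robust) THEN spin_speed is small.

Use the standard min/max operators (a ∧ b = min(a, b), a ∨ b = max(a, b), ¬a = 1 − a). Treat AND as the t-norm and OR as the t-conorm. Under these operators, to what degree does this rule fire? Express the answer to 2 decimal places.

0.50

firing strength: medium=0.96, ¬robust=1−0.50=0.50; AND[min(a, b)] → w = 0.50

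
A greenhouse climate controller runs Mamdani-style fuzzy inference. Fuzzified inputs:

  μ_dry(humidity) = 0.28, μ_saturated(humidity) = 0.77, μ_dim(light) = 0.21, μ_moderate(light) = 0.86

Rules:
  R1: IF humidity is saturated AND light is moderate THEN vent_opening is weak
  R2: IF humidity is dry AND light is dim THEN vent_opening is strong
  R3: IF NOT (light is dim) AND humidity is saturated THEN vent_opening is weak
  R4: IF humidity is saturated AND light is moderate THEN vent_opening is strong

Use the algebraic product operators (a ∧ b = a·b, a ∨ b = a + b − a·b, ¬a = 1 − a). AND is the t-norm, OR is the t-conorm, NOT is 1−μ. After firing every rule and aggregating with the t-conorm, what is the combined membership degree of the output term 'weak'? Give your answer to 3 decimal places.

0.868

R1: saturated=0.77, moderate=0.86; AND[a·b] → w = 0.6622
R2: dry=0.28, dim=0.21; AND[a·b] → w = 0.0588
R3: ¬dim=1−0.21=0.79, saturated=0.77; AND[a·b] → w = 0.6083
R4: saturated=0.77, moderate=0.86; AND[a·b] → w = 0.6622
Rules with consequent 'weak': {R1, R3} → strengths 0.6622, 0.6083
Aggregate via t-conorm [a + b − a·b]: 0.8677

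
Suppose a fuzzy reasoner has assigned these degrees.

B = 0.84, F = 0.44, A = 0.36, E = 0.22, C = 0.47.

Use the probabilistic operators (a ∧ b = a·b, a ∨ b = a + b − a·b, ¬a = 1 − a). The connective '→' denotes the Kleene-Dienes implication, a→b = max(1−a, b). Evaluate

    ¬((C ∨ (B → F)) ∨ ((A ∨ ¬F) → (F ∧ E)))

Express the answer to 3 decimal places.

B → F  [Kleene-Dienes: max(1−a, b)] with a=0.8400, b=0.4400 → 0.4400
C ∨ (B → F) = a + b − a·b on (0.4700, 0.4400) = 0.7032
¬F = 1 − 0.4400 = 0.5600
A ∨ ¬F = a + b − a·b on (0.3600, 0.5600) = 0.7184
F ∧ E = a·b on (0.4400, 0.2200) = 0.0968
(A ∨ ¬F) → (F ∧ E)  [Kleene-Dienes: max(1−a, b)] with a=0.7184, b=0.0968 → 0.2816
(C ∨ (B → F)) ∨ ((A ∨ ¬F) → (F ∧ E)) = a + b − a·b on (0.7032, 0.2816) = 0.7868
¬((C ∨ (B → F)) ∨ ((A ∨ ¬F) → (F ∧ E))) = 1 − 0.7868 = 0.2132

0.213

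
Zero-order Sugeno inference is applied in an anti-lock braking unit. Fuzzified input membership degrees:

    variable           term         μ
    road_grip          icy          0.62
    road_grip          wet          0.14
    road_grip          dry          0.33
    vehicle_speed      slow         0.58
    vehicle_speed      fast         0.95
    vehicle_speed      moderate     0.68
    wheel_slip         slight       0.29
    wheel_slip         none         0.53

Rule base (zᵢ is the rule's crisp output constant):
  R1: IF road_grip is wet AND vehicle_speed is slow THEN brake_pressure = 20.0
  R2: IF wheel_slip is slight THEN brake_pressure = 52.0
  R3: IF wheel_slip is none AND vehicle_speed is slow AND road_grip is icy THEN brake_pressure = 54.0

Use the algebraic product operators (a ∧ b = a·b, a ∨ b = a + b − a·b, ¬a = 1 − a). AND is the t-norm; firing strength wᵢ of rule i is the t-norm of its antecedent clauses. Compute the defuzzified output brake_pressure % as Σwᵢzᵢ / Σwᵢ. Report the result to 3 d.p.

48.053

R1 (z=20.0): wet=0.14, slow=0.58; AND[a·b] → w = 0.0812
R2 (z=52.0): slight=0.29 → w = 0.2900
R3 (z=54.0): none=0.53, slow=0.58, icy=0.62; AND[a·b] → w = 0.1906
Weighted average = (0.0812·20.0 + 0.2900·52.0 + 0.1906·54.0) / (0.0812 + 0.2900 + 0.1906)
  = 26.9958 / 0.5618 = 48.053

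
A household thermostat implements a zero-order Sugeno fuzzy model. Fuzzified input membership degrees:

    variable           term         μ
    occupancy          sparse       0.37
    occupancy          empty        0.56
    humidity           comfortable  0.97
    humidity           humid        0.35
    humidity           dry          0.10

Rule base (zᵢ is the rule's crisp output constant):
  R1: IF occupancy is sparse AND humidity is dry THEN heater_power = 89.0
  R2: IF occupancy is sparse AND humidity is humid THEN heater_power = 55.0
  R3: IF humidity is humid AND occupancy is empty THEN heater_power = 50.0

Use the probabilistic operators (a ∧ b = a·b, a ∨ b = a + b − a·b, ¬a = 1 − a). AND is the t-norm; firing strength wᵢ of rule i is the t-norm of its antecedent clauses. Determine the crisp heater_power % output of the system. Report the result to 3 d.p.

R1 (z=89.0): sparse=0.37, dry=0.10; AND[a·b] → w = 0.0370
R2 (z=55.0): sparse=0.37, humid=0.35; AND[a·b] → w = 0.1295
R3 (z=50.0): humid=0.35, empty=0.56; AND[a·b] → w = 0.1960
Weighted average = (0.0370·89.0 + 0.1295·55.0 + 0.1960·50.0) / (0.0370 + 0.1295 + 0.1960)
  = 20.2155 / 0.3625 = 55.767

55.767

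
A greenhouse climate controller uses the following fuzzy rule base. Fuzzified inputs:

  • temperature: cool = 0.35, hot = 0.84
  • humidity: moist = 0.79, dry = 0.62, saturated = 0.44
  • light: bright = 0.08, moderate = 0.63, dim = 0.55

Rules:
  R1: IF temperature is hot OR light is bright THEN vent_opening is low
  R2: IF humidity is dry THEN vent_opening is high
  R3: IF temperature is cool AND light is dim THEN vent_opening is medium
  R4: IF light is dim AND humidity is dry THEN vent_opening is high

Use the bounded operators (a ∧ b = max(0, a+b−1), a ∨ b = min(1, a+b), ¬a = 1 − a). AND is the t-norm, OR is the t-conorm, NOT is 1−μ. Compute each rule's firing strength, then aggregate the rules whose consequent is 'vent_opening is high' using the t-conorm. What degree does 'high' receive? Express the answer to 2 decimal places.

0.79

R1: hot=0.84, bright=0.08; OR[min(1, a+b)] → w = 0.92
R2: dry=0.62 → w = 0.62
R3: cool=0.35, dim=0.55; AND[max(0, a+b−1)] → w = 0.00
R4: dim=0.55, dry=0.62; AND[max(0, a+b−1)] → w = 0.17
Rules with consequent 'high': {R2, R4} → strengths 0.62, 0.17
Aggregate via t-conorm [min(1, a+b)]: 0.79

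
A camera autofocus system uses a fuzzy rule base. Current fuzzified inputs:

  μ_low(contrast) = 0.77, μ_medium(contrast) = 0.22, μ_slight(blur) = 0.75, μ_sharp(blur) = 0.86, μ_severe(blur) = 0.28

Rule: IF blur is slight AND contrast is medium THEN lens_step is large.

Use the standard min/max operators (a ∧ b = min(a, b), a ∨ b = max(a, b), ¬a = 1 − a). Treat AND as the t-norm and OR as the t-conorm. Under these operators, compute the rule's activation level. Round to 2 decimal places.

firing strength: slight=0.75, medium=0.22; AND[min(a, b)] → w = 0.22

0.22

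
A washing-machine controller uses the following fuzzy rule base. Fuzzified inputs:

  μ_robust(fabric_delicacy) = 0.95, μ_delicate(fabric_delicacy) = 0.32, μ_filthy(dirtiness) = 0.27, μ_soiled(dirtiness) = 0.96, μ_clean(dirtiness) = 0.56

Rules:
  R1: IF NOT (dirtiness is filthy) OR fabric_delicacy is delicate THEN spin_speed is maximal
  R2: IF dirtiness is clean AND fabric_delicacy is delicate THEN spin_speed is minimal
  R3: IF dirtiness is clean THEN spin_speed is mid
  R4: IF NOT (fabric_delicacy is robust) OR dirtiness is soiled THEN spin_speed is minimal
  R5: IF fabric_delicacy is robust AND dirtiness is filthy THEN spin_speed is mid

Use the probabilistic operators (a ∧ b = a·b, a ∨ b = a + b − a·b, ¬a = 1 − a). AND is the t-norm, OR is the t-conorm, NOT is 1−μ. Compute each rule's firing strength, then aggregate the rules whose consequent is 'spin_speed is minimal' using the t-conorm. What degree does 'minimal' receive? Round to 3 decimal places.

0.969

R1: ¬filthy=1−0.27=0.73, delicate=0.32; OR[a + b − a·b] → w = 0.8164
R2: clean=0.56, delicate=0.32; AND[a·b] → w = 0.1792
R3: clean=0.56 → w = 0.5600
R4: ¬robust=1−0.95=0.05, soiled=0.96; OR[a + b − a·b] → w = 0.9620
R5: robust=0.95, filthy=0.27; AND[a·b] → w = 0.2565
Rules with consequent 'minimal': {R2, R4} → strengths 0.1792, 0.9620
Aggregate via t-conorm [a + b − a·b]: 0.9688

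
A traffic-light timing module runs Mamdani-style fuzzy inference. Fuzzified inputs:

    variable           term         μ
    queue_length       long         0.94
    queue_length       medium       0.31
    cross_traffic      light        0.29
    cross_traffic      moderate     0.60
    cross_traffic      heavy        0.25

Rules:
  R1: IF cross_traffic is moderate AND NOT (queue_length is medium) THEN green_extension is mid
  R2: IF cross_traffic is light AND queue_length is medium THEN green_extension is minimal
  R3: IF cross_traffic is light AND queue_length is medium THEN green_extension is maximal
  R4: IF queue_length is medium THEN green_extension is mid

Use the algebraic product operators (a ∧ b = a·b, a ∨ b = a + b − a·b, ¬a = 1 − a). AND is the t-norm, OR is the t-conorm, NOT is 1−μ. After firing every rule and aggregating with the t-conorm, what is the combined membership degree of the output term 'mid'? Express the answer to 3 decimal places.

R1: moderate=0.60, ¬medium=1−0.31=0.69; AND[a·b] → w = 0.4140
R2: light=0.29, medium=0.31; AND[a·b] → w = 0.0899
R3: light=0.29, medium=0.31; AND[a·b] → w = 0.0899
R4: medium=0.31 → w = 0.3100
Rules with consequent 'mid': {R1, R4} → strengths 0.4140, 0.3100
Aggregate via t-conorm [a + b − a·b]: 0.5957

0.596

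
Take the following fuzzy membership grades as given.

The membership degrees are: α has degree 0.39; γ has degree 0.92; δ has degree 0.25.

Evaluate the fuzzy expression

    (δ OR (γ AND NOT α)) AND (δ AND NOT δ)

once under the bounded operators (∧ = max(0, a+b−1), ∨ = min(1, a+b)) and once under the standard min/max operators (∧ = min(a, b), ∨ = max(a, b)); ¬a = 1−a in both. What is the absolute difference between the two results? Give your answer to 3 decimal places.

0.250

Under bounded:
  NOT α = 1 − 0.39 = 0.61
  γ AND NOT α = max(0, a+b−1) on (0.92, 0.61) = 0.53
  δ OR (γ AND NOT α) = min(1, a+b) on (0.25, 0.53) = 0.78
  NOT δ = 1 − 0.25 = 0.75
  δ AND NOT δ = max(0, a+b−1) on (0.25, 0.75) = 0.00
  (δ OR (γ AND NOT α)) AND (δ AND NOT δ) = max(0, a+b−1) on (0.78, 0.00) = 0.00
  → value = 0.0000
Under standard min/max:
  NOT α = 1 − 0.39 = 0.61
  γ AND NOT α = min(a, b) on (0.92, 0.61) = 0.61
  δ OR (γ AND NOT α) = max(a, b) on (0.25, 0.61) = 0.61
  NOT δ = 1 − 0.25 = 0.75
  δ AND NOT δ = min(a, b) on (0.25, 0.75) = 0.25
  (δ OR (γ AND NOT α)) AND (δ AND NOT δ) = min(a, b) on (0.61, 0.25) = 0.25
  → value = 0.2500
|0.0000 − 0.2500| = 0.250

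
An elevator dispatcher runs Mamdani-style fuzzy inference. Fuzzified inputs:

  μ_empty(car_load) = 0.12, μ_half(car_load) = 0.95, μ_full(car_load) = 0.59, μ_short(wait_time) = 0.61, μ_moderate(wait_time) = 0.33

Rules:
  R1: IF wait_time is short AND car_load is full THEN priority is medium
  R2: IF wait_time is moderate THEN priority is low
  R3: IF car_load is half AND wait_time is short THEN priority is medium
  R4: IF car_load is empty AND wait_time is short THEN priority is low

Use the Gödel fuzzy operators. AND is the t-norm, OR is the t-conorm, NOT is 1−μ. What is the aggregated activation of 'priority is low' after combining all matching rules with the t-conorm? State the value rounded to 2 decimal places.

R1: short=0.61, full=0.59; AND[min(a, b)] → w = 0.59
R2: moderate=0.33 → w = 0.33
R3: half=0.95, short=0.61; AND[min(a, b)] → w = 0.61
R4: empty=0.12, short=0.61; AND[min(a, b)] → w = 0.12
Rules with consequent 'low': {R2, R4} → strengths 0.33, 0.12
Aggregate via t-conorm [max(a, b)]: 0.33

0.33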